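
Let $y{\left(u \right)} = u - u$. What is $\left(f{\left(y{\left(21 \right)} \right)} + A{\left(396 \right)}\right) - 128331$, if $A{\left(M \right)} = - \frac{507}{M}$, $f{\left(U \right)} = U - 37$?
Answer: $- \frac{16944745}{132} \approx -1.2837 \cdot 10^{5}$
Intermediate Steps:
$y{\left(u \right)} = 0$
$f{\left(U \right)} = -37 + U$
$\left(f{\left(y{\left(21 \right)} \right)} + A{\left(396 \right)}\right) - 128331 = \left(\left(-37 + 0\right) - \frac{507}{396}\right) - 128331 = \left(-37 - \frac{169}{132}\right) - 128331 = - \frac{5053}{132} - 128331 = - \frac{16944745}{132}$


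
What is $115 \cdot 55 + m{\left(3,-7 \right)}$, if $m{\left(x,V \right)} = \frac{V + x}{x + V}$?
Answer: $6326$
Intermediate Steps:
$m{\left(x,V \right)} = 1$ ($m{\left(x,V \right)} = \frac{V + x}{V + x} = 1$)
$115 \cdot 55 + m{\left(3,-7 \right)} = 115 \cdot 55 + 1 = 6325 + 1 = 6326$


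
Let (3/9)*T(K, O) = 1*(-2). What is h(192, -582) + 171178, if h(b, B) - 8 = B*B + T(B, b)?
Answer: 509904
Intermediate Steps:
T(K, O) = -6 (T(K, O) = 3*(1*(-2)) = 3*(-2) = -6)
h(b, B) = 2 + B² (h(b, B) = 8 + (B*B - 6) = 8 + (B² - 6) = 8 + (-6 + B²) = 2 + B²)
h(192, -582) + 171178 = (2 + (-582)²) + 171178 = (2 + 338724) + 171178 = 338726 + 171178 = 509904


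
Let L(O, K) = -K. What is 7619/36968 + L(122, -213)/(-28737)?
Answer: 70357673/354116472 ≈ 0.19869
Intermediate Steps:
7619/36968 + L(122, -213)/(-28737) = 7619/36968 - 1*(-213)/(-28737) = 7619*(1/36968) + 213*(-1/28737) = 7619/36968 - 71/9579 = 70357673/354116472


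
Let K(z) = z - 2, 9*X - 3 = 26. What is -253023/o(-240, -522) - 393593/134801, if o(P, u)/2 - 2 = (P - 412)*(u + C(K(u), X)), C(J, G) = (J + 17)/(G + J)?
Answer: -1413241549108037/429267482822852 ≈ -3.2922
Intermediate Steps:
X = 29/9 (X = 1/3 + (1/9)*26 = 1/3 + 26/9 = 29/9 ≈ 3.2222)
K(z) = -2 + z
C(J, G) = (17 + J)/(G + J)
o(P, u) = 4 + 2*(-412 + P)*(u + (15 + u)/(11/9 + u)) (o(P, u) = 4 + 2*((P - 412)*(u + (17 + (-2 + u))/(29/9 + (-2 + u)))) = 4 + 2*((-412 + P)*(u + (15 + u)/(11/9 + u))) = 4 + 2*(-412 + P)*(u + (15 + u)/(11/9 + u)))
-253023/o(-240, -522) - 393593/134801 = -253023*(11 + 9*(-522))/(2*(-55598 - 8222*(-522) - 3708*(-522)**2 + 135*(-240) + 9*(-240)*(-522)**2 + 20*(-240)*(-522))) - 393593/134801 = -253023*(11 - 4698)/(2*(-55598 + 4291884 - 3708*272484 - 32400 + 9*(-240)*272484 + 2505600)) - 393593*1/134801 = -253023*(-4687/(2*(-55598 + 4291884 - 1010370672 - 32400 - 588565440 + 2505600))) - 393593/134801 = -253023/(2*(-1/4687)*(-1592226626)) - 393593/134801 = -253023/3184453252/4687 - 393593/134801 = -253023*4687/3184453252 - 393593/134801 = -1185918801/3184453252 - 393593/134801 = -1413241549108037/429267482822852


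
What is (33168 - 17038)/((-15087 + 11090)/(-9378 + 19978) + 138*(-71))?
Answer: -170978000/103862797 ≈ -1.6462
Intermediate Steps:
(33168 - 17038)/((-15087 + 11090)/(-9378 + 19978) + 138*(-71)) = 16130/(-3997/10600 - 9798) = 16130/(-103862797/10600) = 16130*(-10600/103862797) = -170978000/103862797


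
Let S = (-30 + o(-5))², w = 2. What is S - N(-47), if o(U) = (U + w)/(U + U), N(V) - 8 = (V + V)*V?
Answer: -354391/100 ≈ -3543.9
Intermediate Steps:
N(V) = 8 + 2*V² (N(V) = 8 + (V + V)*V = 8 + (2*V)*V = 8 + 2*V²)
o(U) = (2 + U)/(2*U) (o(U) = (U + 2)/(U + U) = (2 + U)/((2*U)) = (2 + U)*(1/(2*U)) = (2 + U)/(2*U))
S = 88209/100 (S = (-30 + (½)*(2 - 5)/(-5))² = (-30 + (½)*(-⅕)*(-3))² = (-30 + 3/10)² = (-297/10)² = 88209/100 ≈ 882.09)
S - N(-47) = 88209/100 - (8 + 2*(-47)²) = 88209/100 - (8 + 2*2209) = 88209/100 - (8 + 4418) = 88209/100 - 1*4426 = 88209/100 - 4426 = -354391/100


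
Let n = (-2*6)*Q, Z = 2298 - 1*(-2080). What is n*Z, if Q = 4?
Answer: -210144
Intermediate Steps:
Z = 4378 (Z = 2298 + 2080 = 4378)
n = -48 (n = -2*6*4 = -12*4 = -48)
n*Z = -48*4378 = -210144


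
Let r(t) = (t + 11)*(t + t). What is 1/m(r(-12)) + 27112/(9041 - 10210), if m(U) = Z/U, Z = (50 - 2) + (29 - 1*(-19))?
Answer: -107279/4676 ≈ -22.942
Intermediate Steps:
Z = 96 (Z = 48 + (29 + 19) = 48 + 48 = 96)
r(t) = 2*t*(11 + t) (r(t) = (11 + t)*(2*t) = 2*t*(11 + t))
m(U) = 96/U
1/m(r(-12)) + 27112/(9041 - 10210) = 1/(96/((2*(-12)*(11 - 12)))) + 27112/(9041 - 10210) = 1/(96/((2*(-12)*(-1)))) + 27112/(-1169) = 1/(96/24) + 27112*(-1/1169) = 1/(96*(1/24)) - 27112/1169 = 1/4 - 27112/1169 = ¼ - 27112/1169 = -107279/4676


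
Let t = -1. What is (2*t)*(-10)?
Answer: 20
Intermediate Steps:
(2*t)*(-10) = (2*(-1))*(-10) = -2*(-10) = 20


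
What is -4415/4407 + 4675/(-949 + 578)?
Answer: -22240690/1634997 ≈ -13.603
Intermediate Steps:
-4415/4407 + 4675/(-949 + 578) = -4415*1/4407 + 4675/(-371) = -4415/4407 + 4675*(-1/371) = -4415/4407 - 4675/371 = -22240690/1634997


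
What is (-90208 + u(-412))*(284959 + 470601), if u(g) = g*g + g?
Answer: 59782929440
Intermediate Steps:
u(g) = g + g² (u(g) = g² + g = g + g²)
(-90208 + u(-412))*(284959 + 470601) = (-90208 - 412*(1 - 412))*(284959 + 470601) = (-90208 - 412*(-411))*755560 = (-90208 + 169332)*755560 = 79124*755560 = 59782929440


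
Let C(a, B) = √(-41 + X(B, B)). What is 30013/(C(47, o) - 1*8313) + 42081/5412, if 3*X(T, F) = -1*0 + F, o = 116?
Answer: 778882415125/187000758428 - 30013*I*√21/207317914 ≈ 4.1651 - 0.00066341*I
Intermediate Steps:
X(T, F) = F/3 (X(T, F) = (-1*0 + F)/3 = (0 + F)/3 = F/3)
C(a, B) = √(-41 + B/3)
30013/(C(47, o) - 1*8313) + 42081/5412 = 30013/(√(-369 + 3*116)/3 - 1*8313) + 42081/5412 = 30013/(√(-369 + 348)/3 - 8313) + 42081*(1/5412) = 30013/(√(-21)/3 - 8313) + 14027/1804 = 30013/((I*√21)/3 - 8313) + 14027/1804 = 30013/(I*√21/3 - 8313) + 14027/1804 = 30013/(-8313 + I*√21/3) + 14027/1804 = 14027/1804 + 30013/(-8313 + I*√21/3)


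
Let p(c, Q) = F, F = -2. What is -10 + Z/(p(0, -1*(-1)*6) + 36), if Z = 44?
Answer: -148/17 ≈ -8.7059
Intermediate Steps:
p(c, Q) = -2
-10 + Z/(p(0, -1*(-1)*6) + 36) = -10 + 44/(-2 + 36) = -10 + 44/34 = -10 + (1/34)*44 = -10 + 22/17 = -148/17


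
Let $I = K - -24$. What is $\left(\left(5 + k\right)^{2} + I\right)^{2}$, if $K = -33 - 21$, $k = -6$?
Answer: $841$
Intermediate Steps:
$K = -54$
$I = -30$ ($I = -54 - -24 = -54 + 24 = -30$)
$\left(\left(5 + k\right)^{2} + I\right)^{2} = \left(\left(5 - 6\right)^{2} - 30\right)^{2} = \left(\left(-1\right)^{2} - 30\right)^{2} = \left(1 - 30\right)^{2} = \left(-29\right)^{2} = 841$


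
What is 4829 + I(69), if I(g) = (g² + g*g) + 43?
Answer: 14394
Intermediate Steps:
I(g) = 43 + 2*g² (I(g) = (g² + g²) + 43 = 2*g² + 43 = 43 + 2*g²)
4829 + I(69) = 4829 + (43 + 2*69²) = 4829 + (43 + 2*4761) = 4829 + (43 + 9522) = 4829 + 9565 = 14394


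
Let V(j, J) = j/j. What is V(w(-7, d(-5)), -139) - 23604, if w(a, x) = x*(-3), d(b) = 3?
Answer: -23603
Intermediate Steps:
w(a, x) = -3*x
V(j, J) = 1
V(w(-7, d(-5)), -139) - 23604 = 1 - 23604 = -23603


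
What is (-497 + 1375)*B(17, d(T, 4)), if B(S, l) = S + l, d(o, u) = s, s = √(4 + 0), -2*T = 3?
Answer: 16682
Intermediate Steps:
T = -3/2 (T = -½*3 = -3/2 ≈ -1.5000)
s = 2 (s = √4 = 2)
d(o, u) = 2
(-497 + 1375)*B(17, d(T, 4)) = (-497 + 1375)*(17 + 2) = 878*19 = 16682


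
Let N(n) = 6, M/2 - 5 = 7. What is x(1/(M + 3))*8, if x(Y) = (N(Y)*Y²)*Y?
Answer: 16/6561 ≈ 0.0024387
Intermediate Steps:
M = 24 (M = 10 + 2*7 = 10 + 14 = 24)
x(Y) = 6*Y³ (x(Y) = (6*Y²)*Y = 6*Y³)
x(1/(M + 3))*8 = (6*(1/(24 + 3))³)*8 = (6*(1/27)³)*8 = (6*(1/19683))*8 = (2/6561)*8 = 16/6561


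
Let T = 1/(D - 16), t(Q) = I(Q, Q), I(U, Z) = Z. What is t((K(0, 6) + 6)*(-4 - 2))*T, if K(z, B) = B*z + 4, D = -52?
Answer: 15/17 ≈ 0.88235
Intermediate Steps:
K(z, B) = 4 + B*z
t(Q) = Q
T = -1/68 (T = 1/(-52 - 16) = 1/(-68) = -1/68 ≈ -0.014706)
t((K(0, 6) + 6)*(-4 - 2))*T = (((4 + 6*0) + 6)*(-4 - 2))*(-1/68) = (((4 + 0) + 6)*(-6))*(-1/68) = ((4 + 6)*(-6))*(-1/68) = (10*(-6))*(-1/68) = -60*(-1/68) = 15/17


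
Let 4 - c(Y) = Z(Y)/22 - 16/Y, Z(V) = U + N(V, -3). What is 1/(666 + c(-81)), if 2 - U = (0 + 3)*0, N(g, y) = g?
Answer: 1782/1199987 ≈ 0.0014850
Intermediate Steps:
U = 2 (U = 2 - (0 + 3)*0 = 2 - 3*0 = 2 - 1*0 = 2 + 0 = 2)
Z(V) = 2 + V
c(Y) = 43/11 + 16/Y - Y/22 (c(Y) = 4 - ((2 + Y)/22 - 16/Y) = 4 - ((2 + Y)*(1/22) - 16/Y) = 4 - ((1/11 + Y/22) - 16/Y) = 4 - (1/11 - 16/Y + Y/22) = 4 + (-1/11 + 16/Y - Y/22) = 43/11 + 16/Y - Y/22)
1/(666 + c(-81)) = 1/(666 + (1/22)*(352 - 81*(86 - 1*(-81)))/(-81)) = 1/(666 + (1/22)*(-1/81)*(352 - 81*(86 + 81))) = 1/(666 + (1/22)*(-1/81)*(352 - 81*167)) = 1/(666 + (1/22)*(-1/81)*(352 - 13527)) = 1/(666 + (1/22)*(-1/81)*(-13175)) = 1/(666 + 13175/1782) = 1/(1199987/1782) = 1782/1199987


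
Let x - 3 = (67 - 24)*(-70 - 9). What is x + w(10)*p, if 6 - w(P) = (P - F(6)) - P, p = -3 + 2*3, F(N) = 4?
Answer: -3364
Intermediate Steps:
x = -3394 (x = 3 + (67 - 24)*(-70 - 9) = 3 + 43*(-79) = 3 - 3397 = -3394)
p = 3 (p = -3 + 6 = 3)
w(P) = 10 (w(P) = 6 - ((P - 1*4) - P) = 6 - ((P - 4) - P) = 6 - ((-4 + P) - P) = 6 - 1*(-4) = 6 + 4 = 10)
x + w(10)*p = -3394 + 10*3 = -3394 + 30 = -3364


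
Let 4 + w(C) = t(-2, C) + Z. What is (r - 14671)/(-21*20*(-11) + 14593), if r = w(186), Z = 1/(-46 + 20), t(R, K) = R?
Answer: -381603/499538 ≈ -0.76391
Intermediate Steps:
Z = -1/26 (Z = 1/(-26) = -1/26 ≈ -0.038462)
w(C) = -157/26 (w(C) = -4 + (-2 - 1/26) = -4 - 53/26 = -157/26)
r = -157/26 ≈ -6.0385
(r - 14671)/(-21*20*(-11) + 14593) = (-157/26 - 14671)/(-21*20*(-11) + 14593) = -381603/(26*(-420*(-11) + 14593)) = -381603/(26*(4620 + 14593)) = -381603/26/19213 = -381603/26*1/19213 = -381603/499538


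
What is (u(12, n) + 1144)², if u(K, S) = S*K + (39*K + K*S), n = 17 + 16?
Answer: 5779216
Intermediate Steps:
n = 33
u(K, S) = 39*K + 2*K*S (u(K, S) = K*S + (39*K + K*S) = 39*K + 2*K*S)
(u(12, n) + 1144)² = (12*(39 + 2*33) + 1144)² = (12*(39 + 66) + 1144)² = (12*105 + 1144)² = (1260 + 1144)² = 2404² = 5779216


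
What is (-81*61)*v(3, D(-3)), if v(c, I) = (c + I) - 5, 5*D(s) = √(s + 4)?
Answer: 44469/5 ≈ 8893.8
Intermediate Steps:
D(s) = √(4 + s)/5 (D(s) = √(s + 4)/5 = √(4 + s)/5)
v(c, I) = -5 + I + c (v(c, I) = (I + c) - 5 = -5 + I + c)
(-81*61)*v(3, D(-3)) = (-81*61)*(-5 + √(4 - 3)/5 + 3) = -4941*(-5 + √1/5 + 3) = -4941*(-5 + (⅕)*1 + 3) = -4941*(-5 + ⅕ + 3) = -4941*(-9/5) = 44469/5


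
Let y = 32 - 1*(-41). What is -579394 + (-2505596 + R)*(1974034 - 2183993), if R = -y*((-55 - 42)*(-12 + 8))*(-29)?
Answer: 353612368406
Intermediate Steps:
y = 73 (y = 32 + 41 = 73)
R = 821396 (R = -73*((-55 - 42)*(-12 + 8))*(-29) = -73*(-97*(-4))*(-29) = -73*388*(-29) = -28324*(-29) = -1*(-821396) = 821396)
-579394 + (-2505596 + R)*(1974034 - 2183993) = -579394 + (-2505596 + 821396)*(1974034 - 2183993) = -579394 - 1684200*(-209959) = -579394 + 353612947800 = 353612368406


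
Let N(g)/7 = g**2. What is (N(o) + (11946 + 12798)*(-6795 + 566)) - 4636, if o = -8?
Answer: -154134564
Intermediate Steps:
N(g) = 7*g**2
(N(o) + (11946 + 12798)*(-6795 + 566)) - 4636 = (7*(-8)**2 + (11946 + 12798)*(-6795 + 566)) - 4636 = (7*64 + 24744*(-6229)) - 4636 = (448 - 154130376) - 4636 = -154129928 - 4636 = -154134564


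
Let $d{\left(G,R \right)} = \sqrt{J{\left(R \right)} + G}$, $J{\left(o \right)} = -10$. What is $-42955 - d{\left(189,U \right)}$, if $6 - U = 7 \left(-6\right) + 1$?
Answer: $-42955 - \sqrt{179} \approx -42968.0$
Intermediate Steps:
$U = 47$ ($U = 6 - \left(7 \left(-6\right) + 1\right) = 6 - \left(-42 + 1\right) = 6 - -41 = 6 + 41 = 47$)
$d{\left(G,R \right)} = \sqrt{-10 + G}$
$-42955 - d{\left(189,U \right)} = -42955 - \sqrt{-10 + 189} = -42955 - \sqrt{179}$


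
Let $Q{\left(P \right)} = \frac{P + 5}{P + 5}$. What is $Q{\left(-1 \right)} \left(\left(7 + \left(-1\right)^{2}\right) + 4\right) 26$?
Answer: $312$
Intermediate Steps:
$Q{\left(P \right)} = 1$ ($Q{\left(P \right)} = \frac{5 + P}{5 + P} = 1$)
$Q{\left(-1 \right)} \left(\left(7 + \left(-1\right)^{2}\right) + 4\right) 26 = 1 \left(\left(7 + \left(-1\right)^{2}\right) + 4\right) 26 = 1 \left(\left(7 + 1\right) + 4\right) 26 = 1 \left(8 + 4\right) 26 = 1 \cdot 12 \cdot 26 = 12 \cdot 26 = 312$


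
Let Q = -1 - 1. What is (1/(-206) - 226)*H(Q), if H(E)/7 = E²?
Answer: -651798/103 ≈ -6328.1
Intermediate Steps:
Q = -2
H(E) = 7*E²
(1/(-206) - 226)*H(Q) = (1/(-206) - 226)*(7*(-2)²) = (-1/206 - 226)*(7*4) = -46557/206*28 = -651798/103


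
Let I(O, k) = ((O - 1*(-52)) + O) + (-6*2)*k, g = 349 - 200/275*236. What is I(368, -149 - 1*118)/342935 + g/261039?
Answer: 12131810753/984713504115 ≈ 0.012320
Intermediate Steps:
g = 1951/11 (g = 349 - 200*1/275*236 = 349 - 8/11*236 = 349 - 1888/11 = 1951/11 ≈ 177.36)
I(O, k) = 52 - 12*k + 2*O (I(O, k) = ((O + 52) + O) - 12*k = ((52 + O) + O) - 12*k = (52 + 2*O) - 12*k = 52 - 12*k + 2*O)
I(368, -149 - 1*118)/342935 + g/261039 = (52 - 12*(-149 - 1*118) + 2*368)/342935 + (1951/11)/261039 = (52 - 12*(-149 - 118) + 736)*(1/342935) + (1951/11)*(1/261039) = (52 - 12*(-267) + 736)*(1/342935) + 1951/2871429 = (52 + 3204 + 736)*(1/342935) + 1951/2871429 = 3992*(1/342935) + 1951/2871429 = 3992/342935 + 1951/2871429 = 12131810753/984713504115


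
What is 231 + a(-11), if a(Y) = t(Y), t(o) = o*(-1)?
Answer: 242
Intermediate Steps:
t(o) = -o
a(Y) = -Y
231 + a(-11) = 231 - 1*(-11) = 231 + 11 = 242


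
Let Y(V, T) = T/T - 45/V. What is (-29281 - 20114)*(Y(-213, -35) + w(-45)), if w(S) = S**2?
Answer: -7106014095/71 ≈ -1.0008e+8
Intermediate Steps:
Y(V, T) = 1 - 45/V
(-29281 - 20114)*(Y(-213, -35) + w(-45)) = (-29281 - 20114)*((-45 - 213)/(-213) + (-45)**2) = -49395*(-1/213*(-258) + 2025) = -49395*(86/71 + 2025) = -49395*143861/71 = -7106014095/71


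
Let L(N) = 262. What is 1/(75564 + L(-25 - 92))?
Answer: 1/75826 ≈ 1.3188e-5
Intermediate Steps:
1/(75564 + L(-25 - 92)) = 1/(75564 + 262) = 1/75826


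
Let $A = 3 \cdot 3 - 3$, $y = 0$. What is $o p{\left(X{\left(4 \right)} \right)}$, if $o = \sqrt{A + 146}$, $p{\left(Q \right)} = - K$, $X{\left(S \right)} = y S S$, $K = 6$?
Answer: $- 12 \sqrt{38} \approx -73.973$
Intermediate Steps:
$A = 6$ ($A = 9 - 3 = 6$)
$X{\left(S \right)} = 0$ ($X{\left(S \right)} = 0 S S = 0 S = 0$)
$p{\left(Q \right)} = -6$ ($p{\left(Q \right)} = \left(-1\right) 6 = -6$)
$o = 2 \sqrt{38}$ ($o = \sqrt{6 + 146} = \sqrt{152} = 2 \sqrt{38} \approx 12.329$)
$o p{\left(X{\left(4 \right)} \right)} = 2 \sqrt{38} \left(-6\right) = - 12 \sqrt{38}$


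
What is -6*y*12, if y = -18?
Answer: 1296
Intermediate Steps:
-6*y*12 = -6*(-18)*12 = 108*12 = 1296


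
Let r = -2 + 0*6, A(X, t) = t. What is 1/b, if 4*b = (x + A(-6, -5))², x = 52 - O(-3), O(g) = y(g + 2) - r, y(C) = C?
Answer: 1/529 ≈ 0.0018904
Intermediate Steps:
r = -2 (r = -2 + 0 = -2)
O(g) = 4 + g (O(g) = (g + 2) - 1*(-2) = (2 + g) + 2 = 4 + g)
x = 51 (x = 52 - (4 - 3) = 52 - 1*1 = 52 - 1 = 51)
b = 529 (b = (51 - 5)²/4 = (¼)*46² = (¼)*2116 = 529)
1/b = 1/529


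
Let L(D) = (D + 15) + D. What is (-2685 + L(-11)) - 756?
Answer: -3448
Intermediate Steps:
L(D) = 15 + 2*D (L(D) = (15 + D) + D = 15 + 2*D)
(-2685 + L(-11)) - 756 = (-2685 + (15 + 2*(-11))) - 756 = (-2685 + (15 - 22)) - 756 = (-2685 - 7) - 756 = -2692 - 756 = -3448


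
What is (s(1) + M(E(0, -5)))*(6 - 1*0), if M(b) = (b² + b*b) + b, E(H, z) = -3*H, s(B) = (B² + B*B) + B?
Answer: 18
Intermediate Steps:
s(B) = B + 2*B² (s(B) = (B² + B²) + B = 2*B² + B = B + 2*B²)
M(b) = b + 2*b² (M(b) = (b² + b²) + b = 2*b² + b = b + 2*b²)
(s(1) + M(E(0, -5)))*(6 - 1*0) = (1*(1 + 2*1) + (-3*0)*(1 + 2*(-3*0)))*(6 - 1*0) = (1*(1 + 2) + 0*(1 + 2*0))*(6 + 0) = (1*3 + 0*(1 + 0))*6 = (3 + 0*1)*6 = (3 + 0)*6 = 3*6 = 18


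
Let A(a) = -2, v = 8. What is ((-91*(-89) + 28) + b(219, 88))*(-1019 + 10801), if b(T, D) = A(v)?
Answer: 79478750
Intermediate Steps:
b(T, D) = -2
((-91*(-89) + 28) + b(219, 88))*(-1019 + 10801) = ((-91*(-89) + 28) - 2)*(-1019 + 10801) = ((8099 + 28) - 2)*9782 = (8127 - 2)*9782 = 8125*9782 = 79478750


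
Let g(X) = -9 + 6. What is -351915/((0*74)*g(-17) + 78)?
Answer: -117305/26 ≈ -4511.7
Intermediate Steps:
g(X) = -3
-351915/((0*74)*g(-17) + 78) = -351915/((0*74)*(-3) + 78) = -351915/(0*(-3) + 78) = -351915/(0 + 78) = -351915/78 = -351915*1/78 = -117305/26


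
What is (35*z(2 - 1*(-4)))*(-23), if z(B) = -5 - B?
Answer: 8855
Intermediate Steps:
(35*z(2 - 1*(-4)))*(-23) = (35*(-5 - (2 - 1*(-4))))*(-23) = (35*(-5 - (2 + 4)))*(-23) = (35*(-5 - 1*6))*(-23) = (35*(-5 - 6))*(-23) = (35*(-11))*(-23) = -385*(-23) = 8855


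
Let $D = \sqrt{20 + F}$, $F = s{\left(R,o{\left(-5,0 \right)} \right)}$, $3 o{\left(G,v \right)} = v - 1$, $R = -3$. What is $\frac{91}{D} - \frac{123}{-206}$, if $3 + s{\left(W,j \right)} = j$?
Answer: $\frac{123}{206} + \frac{91 \sqrt{6}}{10} \approx 22.887$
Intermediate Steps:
$o{\left(G,v \right)} = - \frac{1}{3} + \frac{v}{3}$ ($o{\left(G,v \right)} = \frac{v - 1}{3} = \frac{-1 + v}{3} = - \frac{1}{3} + \frac{v}{3}$)
$s{\left(W,j \right)} = -3 + j$
$F = - \frac{10}{3}$ ($F = -3 + \left(- \frac{1}{3} + \frac{1}{3} \cdot 0\right) = -3 + \left(- \frac{1}{3} + 0\right) = -3 - \frac{1}{3} = - \frac{10}{3} \approx -3.3333$)
$D = \frac{5 \sqrt{6}}{3}$ ($D = \sqrt{20 - \frac{10}{3}} = \sqrt{\frac{50}{3}} = \frac{5 \sqrt{6}}{3} \approx 4.0825$)
$\frac{91}{D} - \frac{123}{-206} = \frac{91}{\frac{5}{3} \sqrt{6}} - \frac{123}{-206} = 91 \frac{\sqrt{6}}{10} - - \frac{123}{206} = \frac{91 \sqrt{6}}{10} + \frac{123}{206} = \frac{123}{206} + \frac{91 \sqrt{6}}{10}$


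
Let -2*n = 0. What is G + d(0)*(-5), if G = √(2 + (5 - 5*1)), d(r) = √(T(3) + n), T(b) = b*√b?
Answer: √2 - 5*3^(¾) ≈ -9.9833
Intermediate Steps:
T(b) = b^(3/2)
n = 0 (n = -½*0 = 0)
d(r) = 3^(¾) (d(r) = √(3^(3/2) + 0) = √(3*√3 + 0) = √(3*√3) = 3^(¾))
G = √2 (G = √(2 + (5 - 5)) = √(2 + 0) = √2 ≈ 1.4142)
G + d(0)*(-5) = √2 + 3^(¾)*(-5) = √2 - 5*3^(¾)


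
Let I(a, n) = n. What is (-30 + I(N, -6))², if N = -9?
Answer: 1296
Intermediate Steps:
(-30 + I(N, -6))² = (-30 - 6)² = (-36)² = 1296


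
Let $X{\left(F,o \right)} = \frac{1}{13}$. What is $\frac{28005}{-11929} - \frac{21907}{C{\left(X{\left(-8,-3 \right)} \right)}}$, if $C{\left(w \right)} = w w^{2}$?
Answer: $- \frac{574138968796}{11929} \approx -4.813 \cdot 10^{7}$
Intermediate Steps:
$X{\left(F,o \right)} = \frac{1}{13}$
$C{\left(w \right)} = w^{3}$
$\frac{28005}{-11929} - \frac{21907}{C{\left(X{\left(-8,-3 \right)} \right)}} = \frac{28005}{-11929} - \frac{21907}{\left(\frac{1}{13}\right)^{3}} = 28005 \left(- \frac{1}{11929}\right) - 21907 \frac{1}{\frac{1}{2197}} = - \frac{28005}{11929} - 48129679 = - \frac{574138968796}{11929}$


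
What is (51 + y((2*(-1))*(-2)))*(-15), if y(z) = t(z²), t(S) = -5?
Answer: -690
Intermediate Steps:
y(z) = -5
(51 + y((2*(-1))*(-2)))*(-15) = (51 - 5)*(-15) = 46*(-15) = -690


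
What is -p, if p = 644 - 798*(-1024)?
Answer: -817796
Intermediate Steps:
p = 817796 (p = 644 + 817152 = 817796)
-p = -1*817796 = -817796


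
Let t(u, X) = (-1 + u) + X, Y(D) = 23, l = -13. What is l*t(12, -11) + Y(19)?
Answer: 23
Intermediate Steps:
t(u, X) = -1 + X + u
l*t(12, -11) + Y(19) = -13*(-1 - 11 + 12) + 23 = -13*0 + 23 = 0 + 23 = 23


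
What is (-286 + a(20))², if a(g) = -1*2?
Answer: 82944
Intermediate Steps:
a(g) = -2
(-286 + a(20))² = (-286 - 2)² = (-288)² = 82944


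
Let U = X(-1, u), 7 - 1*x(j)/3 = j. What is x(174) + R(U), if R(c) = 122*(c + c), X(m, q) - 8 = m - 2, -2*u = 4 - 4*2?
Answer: 719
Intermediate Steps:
x(j) = 21 - 3*j
u = 2 (u = -(4 - 4*2)/2 = -(4 - 8)/2 = -½*(-4) = 2)
X(m, q) = 6 + m (X(m, q) = 8 + (m - 2) = 8 + (-2 + m) = 6 + m)
U = 5 (U = 6 - 1 = 5)
R(c) = 244*c (R(c) = 122*(2*c) = 244*c)
x(174) + R(U) = (21 - 3*174) + 244*5 = (21 - 522) + 1220 = -501 + 1220 = 719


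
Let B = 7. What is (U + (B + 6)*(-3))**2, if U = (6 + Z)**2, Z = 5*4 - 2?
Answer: 288369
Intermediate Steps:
Z = 18 (Z = 20 - 2 = 18)
U = 576 (U = (6 + 18)**2 = 24**2 = 576)
(U + (B + 6)*(-3))**2 = (576 + (7 + 6)*(-3))**2 = (576 + 13*(-3))**2 = (576 - 39)**2 = 537**2 = 288369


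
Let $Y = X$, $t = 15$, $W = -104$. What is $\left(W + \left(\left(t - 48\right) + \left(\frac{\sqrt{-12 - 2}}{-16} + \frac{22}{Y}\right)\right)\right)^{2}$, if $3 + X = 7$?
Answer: $\frac{\left(2104 + i \sqrt{14}\right)^{2}}{256} \approx 17292.0 + 61.503 i$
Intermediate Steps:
$X = 4$ ($X = -3 + 7 = 4$)
$Y = 4$
$\left(W + \left(\left(t - 48\right) + \left(\frac{\sqrt{-12 - 2}}{-16} + \frac{22}{Y}\right)\right)\right)^{2} = \left(-104 + \left(\left(15 - 48\right) + \left(\frac{\sqrt{-12 - 2}}{-16} + \frac{22}{4}\right)\right)\right)^{2} = \left(-104 - \left(\frac{55}{2} - \sqrt{-14} \left(- \frac{1}{16}\right)\right)\right)^{2} = \left(-104 - \left(\frac{55}{2} - i \sqrt{14} \left(- \frac{1}{16}\right)\right)\right)^{2} = \left(-104 - \left(\frac{55}{2} + \frac{i \sqrt{14}}{16}\right)\right)^{2} = \left(- \frac{263}{2} - \frac{i \sqrt{14}}{16}\right)^{2}$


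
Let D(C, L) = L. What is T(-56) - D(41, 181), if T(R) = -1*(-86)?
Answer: -95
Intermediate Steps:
T(R) = 86
T(-56) - D(41, 181) = 86 - 1*181 = 86 - 181 = -95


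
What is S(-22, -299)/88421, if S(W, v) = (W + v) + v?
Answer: -620/88421 ≈ -0.0070119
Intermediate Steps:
S(W, v) = W + 2*v
S(-22, -299)/88421 = (-22 + 2*(-299))/88421 = (-22 - 598)*(1/88421) = -620*1/88421 = -620/88421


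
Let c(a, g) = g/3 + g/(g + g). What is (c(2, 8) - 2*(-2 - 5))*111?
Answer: 3811/2 ≈ 1905.5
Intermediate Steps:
c(a, g) = ½ + g/3 (c(a, g) = g*(⅓) + g/((2*g)) = g/3 + g*(1/(2*g)) = g/3 + ½ = ½ + g/3)
(c(2, 8) - 2*(-2 - 5))*111 = ((½ + (⅓)*8) - 2*(-2 - 5))*111 = ((½ + 8/3) - 2*(-7))*111 = (19/6 + 14)*111 = (103/6)*111 = 3811/2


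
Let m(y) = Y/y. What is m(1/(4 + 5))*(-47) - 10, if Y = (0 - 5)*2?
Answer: 4220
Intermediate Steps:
Y = -10 (Y = -5*2 = -10)
m(y) = -10/y
m(1/(4 + 5))*(-47) - 10 = -10/(1/(4 + 5))*(-47) - 10 = -10/(1/9)*(-47) - 10 = -10/⅑*(-47) - 10 = -10*9*(-47) - 10 = -90*(-47) - 10 = 4230 - 10 = 4220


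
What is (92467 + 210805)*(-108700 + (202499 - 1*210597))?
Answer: -35421563056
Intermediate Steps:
(92467 + 210805)*(-108700 + (202499 - 1*210597)) = 303272*(-108700 + (202499 - 210597)) = 303272*(-108700 - 8098) = 303272*(-116798) = -35421563056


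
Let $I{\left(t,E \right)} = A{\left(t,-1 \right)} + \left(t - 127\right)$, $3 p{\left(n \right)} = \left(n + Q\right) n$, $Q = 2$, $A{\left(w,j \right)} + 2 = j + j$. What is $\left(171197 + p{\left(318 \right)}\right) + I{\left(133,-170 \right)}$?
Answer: $205119$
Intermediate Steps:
$A{\left(w,j \right)} = -2 + 2 j$ ($A{\left(w,j \right)} = -2 + \left(j + j\right) = -2 + 2 j$)
$p{\left(n \right)} = \frac{n \left(2 + n\right)}{3}$ ($p{\left(n \right)} = \frac{\left(n + 2\right) n}{3} = \frac{\left(2 + n\right) n}{3} = \frac{n \left(2 + n\right)}{3}$)
$I{\left(t,E \right)} = -131 + t$ ($I{\left(t,E \right)} = \left(-2 + 2 \left(-1\right)\right) + \left(t - 127\right) = \left(-2 - 2\right) + \left(-127 + t\right) = -4 + \left(-127 + t\right) = -131 + t$)
$\left(171197 + p{\left(318 \right)}\right) + I{\left(133,-170 \right)} = \left(171197 + \frac{1}{3} \cdot 318 \left(2 + 318\right)\right) + \left(-131 + 133\right) = \left(171197 + \frac{1}{3} \cdot 318 \cdot 320\right) + 2 = \left(171197 + 33920\right) + 2 = 205117 + 2 = 205119$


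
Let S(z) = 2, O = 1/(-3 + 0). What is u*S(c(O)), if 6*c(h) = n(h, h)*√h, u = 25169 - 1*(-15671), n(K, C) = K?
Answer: 81680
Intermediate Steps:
u = 40840 (u = 25169 + 15671 = 40840)
O = -⅓ (O = 1/(-3) = -⅓ ≈ -0.33333)
c(h) = h^(3/2)/6 (c(h) = (h*√h)/6 = h^(3/2)/6)
u*S(c(O)) = 40840*2 = 81680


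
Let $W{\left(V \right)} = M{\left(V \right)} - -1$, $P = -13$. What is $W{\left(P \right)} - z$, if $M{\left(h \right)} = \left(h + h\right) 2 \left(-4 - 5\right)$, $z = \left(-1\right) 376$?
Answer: $845$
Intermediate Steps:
$z = -376$
$M{\left(h \right)} = - 36 h$ ($M{\left(h \right)} = 2 h 2 \left(-9\right) = 4 h \left(-9\right) = - 36 h$)
$W{\left(V \right)} = 1 - 36 V$ ($W{\left(V \right)} = - 36 V - -1 = - 36 V + 1 = 1 - 36 V$)
$W{\left(P \right)} - z = \left(1 - -468\right) - -376 = \left(1 + 468\right) + 376 = 469 + 376 = 845$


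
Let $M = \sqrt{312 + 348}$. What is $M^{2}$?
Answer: $660$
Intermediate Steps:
$M = 2 \sqrt{165}$ ($M = \sqrt{660} = 2 \sqrt{165} \approx 25.69$)
$M^{2} = \left(2 \sqrt{165}\right)^{2} = 660$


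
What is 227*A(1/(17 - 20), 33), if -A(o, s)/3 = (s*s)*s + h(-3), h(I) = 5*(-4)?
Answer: -24459477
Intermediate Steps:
h(I) = -20
A(o, s) = 60 - 3*s³ (A(o, s) = -3*((s*s)*s - 20) = -3*(s²*s - 20) = -3*(s³ - 20) = -3*(-20 + s³) = 60 - 3*s³)
227*A(1/(17 - 20), 33) = 227*(60 - 3*33³) = 227*(60 - 3*35937) = 227*(60 - 107811) = 227*(-107751) = -24459477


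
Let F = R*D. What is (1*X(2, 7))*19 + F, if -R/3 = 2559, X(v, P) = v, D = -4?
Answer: 30746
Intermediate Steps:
R = -7677 (R = -3*2559 = -7677)
F = 30708 (F = -7677*(-4) = 30708)
(1*X(2, 7))*19 + F = (1*2)*19 + 30708 = 2*19 + 30708 = 38 + 30708 = 30746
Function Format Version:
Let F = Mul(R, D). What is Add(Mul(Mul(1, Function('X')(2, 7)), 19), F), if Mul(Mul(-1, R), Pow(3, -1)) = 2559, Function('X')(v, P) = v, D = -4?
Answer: 30746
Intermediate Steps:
R = -7677 (R = Mul(-3, 2559) = -7677)
F = 30708 (F = Mul(-7677, -4) = 30708)
Add(Mul(Mul(1, Function('X')(2, 7)), 19), F) = Add(Mul(Mul(1, 2), 19), 30708) = Add(Mul(2, 19), 30708) = Add(38, 30708) = 30746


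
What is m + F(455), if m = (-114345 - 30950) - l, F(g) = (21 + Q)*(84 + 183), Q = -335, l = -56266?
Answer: -172867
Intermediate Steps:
F(g) = -83838 (F(g) = (21 - 335)*(84 + 183) = -314*267 = -83838)
m = -89029 (m = (-114345 - 30950) - 1*(-56266) = -145295 + 56266 = -89029)
m + F(455) = -89029 - 83838 = -172867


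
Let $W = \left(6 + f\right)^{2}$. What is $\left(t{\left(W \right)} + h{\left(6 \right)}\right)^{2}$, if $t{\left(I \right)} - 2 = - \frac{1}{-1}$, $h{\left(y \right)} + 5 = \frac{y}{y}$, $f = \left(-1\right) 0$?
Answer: $1$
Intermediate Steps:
$f = 0$
$h{\left(y \right)} = -4$ ($h{\left(y \right)} = -5 + \frac{y}{y} = -5 + 1 = -4$)
$W = 36$ ($W = \left(6 + 0\right)^{2} = 6^{2} = 36$)
$t{\left(I \right)} = 3$ ($t{\left(I \right)} = 2 - \frac{1}{-1} = 2 - -1 = 2 + 1 = 3$)
$\left(t{\left(W \right)} + h{\left(6 \right)}\right)^{2} = \left(3 - 4\right)^{2} = \left(-1\right)^{2} = 1$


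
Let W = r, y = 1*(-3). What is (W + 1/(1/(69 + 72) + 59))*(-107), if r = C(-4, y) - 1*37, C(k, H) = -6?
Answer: 38265233/8320 ≈ 4599.2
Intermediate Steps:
y = -3
r = -43 (r = -6 - 1*37 = -6 - 37 = -43)
W = -43
(W + 1/(1/(69 + 72) + 59))*(-107) = (-43 + 1/(1/(69 + 72) + 59))*(-107) = (-43 + 1/(1/141 + 59))*(-107) = (-43 + 1/(8320/141))*(-107) = (-43 + 141/8320)*(-107) = -357619/8320*(-107) = 38265233/8320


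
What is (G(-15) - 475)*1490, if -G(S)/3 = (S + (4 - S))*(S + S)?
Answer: -171350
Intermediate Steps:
G(S) = -24*S (G(S) = -3*(S + (4 - S))*(S + S) = -12*2*S = -24*S)
(G(-15) - 475)*1490 = (-24*(-15) - 475)*1490 = (360 - 475)*1490 = -115*1490 = -171350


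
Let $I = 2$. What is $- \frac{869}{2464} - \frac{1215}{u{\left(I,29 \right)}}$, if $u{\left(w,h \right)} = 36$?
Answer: $- \frac{7639}{224} \approx -34.103$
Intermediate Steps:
$- \frac{869}{2464} - \frac{1215}{u{\left(I,29 \right)}} = - \frac{869}{2464} - \frac{1215}{36} = \left(-869\right) \frac{1}{2464} - \frac{135}{4} = - \frac{79}{224} - \frac{135}{4} = - \frac{7639}{224}$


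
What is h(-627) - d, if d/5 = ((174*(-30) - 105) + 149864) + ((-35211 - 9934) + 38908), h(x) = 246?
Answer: -691264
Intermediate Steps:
d = 691510 (d = 5*(((174*(-30) - 105) + 149864) + ((-35211 - 9934) + 38908)) = 5*(((-5220 - 105) + 149864) + (-45145 + 38908)) = 5*((-5325 + 149864) - 6237) = 5*(144539 - 6237) = 5*138302 = 691510)
h(-627) - d = 246 - 1*691510 = 246 - 691510 = -691264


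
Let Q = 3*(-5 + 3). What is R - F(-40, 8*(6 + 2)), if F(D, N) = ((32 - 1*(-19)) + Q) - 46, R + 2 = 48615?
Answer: 48614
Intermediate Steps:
R = 48613 (R = -2 + 48615 = 48613)
Q = -6 (Q = 3*(-2) = -6)
F(D, N) = -1 (F(D, N) = ((32 - 1*(-19)) - 6) - 46 = ((32 + 19) - 6) - 46 = (51 - 6) - 46 = 45 - 46 = -1)
R - F(-40, 8*(6 + 2)) = 48613 - 1*(-1) = 48613 + 1 = 48614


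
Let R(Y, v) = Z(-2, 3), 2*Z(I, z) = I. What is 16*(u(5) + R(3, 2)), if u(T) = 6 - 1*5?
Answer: 0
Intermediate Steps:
Z(I, z) = I/2
u(T) = 1 (u(T) = 6 - 5 = 1)
R(Y, v) = -1 (R(Y, v) = (1/2)*(-2) = -1)
16*(u(5) + R(3, 2)) = 16*(1 - 1) = 16*0 = 0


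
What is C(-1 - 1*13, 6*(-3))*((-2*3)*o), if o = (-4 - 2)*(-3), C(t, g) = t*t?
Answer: -21168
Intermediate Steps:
C(t, g) = t²
o = 18 (o = -6*(-3) = 18)
C(-1 - 1*13, 6*(-3))*((-2*3)*o) = (-1 - 1*13)²*(-2*3*18) = (-1 - 13)²*(-6*18) = (-14)²*(-108) = 196*(-108) = -21168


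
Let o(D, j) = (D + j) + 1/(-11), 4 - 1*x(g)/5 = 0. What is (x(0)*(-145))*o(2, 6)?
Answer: -252300/11 ≈ -22936.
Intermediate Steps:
x(g) = 20 (x(g) = 20 - 5*0 = 20 + 0 = 20)
o(D, j) = -1/11 + D + j (o(D, j) = (D + j) - 1/11 = -1/11 + D + j)
(x(0)*(-145))*o(2, 6) = (20*(-145))*(-1/11 + 2 + 6) = -2900*87/11 = -252300/11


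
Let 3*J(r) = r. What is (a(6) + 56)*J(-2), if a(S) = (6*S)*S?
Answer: -544/3 ≈ -181.33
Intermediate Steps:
a(S) = 6*S**2
J(r) = r/3
(a(6) + 56)*J(-2) = (6*6**2 + 56)*((1/3)*(-2)) = (6*36 + 56)*(-2/3) = (216 + 56)*(-2/3) = 272*(-2/3) = -544/3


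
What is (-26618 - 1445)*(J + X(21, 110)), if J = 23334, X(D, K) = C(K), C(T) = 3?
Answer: -654906231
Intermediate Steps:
X(D, K) = 3
(-26618 - 1445)*(J + X(21, 110)) = (-26618 - 1445)*(23334 + 3) = -28063*23337 = -654906231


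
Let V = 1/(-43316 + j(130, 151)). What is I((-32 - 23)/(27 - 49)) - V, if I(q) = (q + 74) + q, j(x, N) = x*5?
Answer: 3370615/42666 ≈ 79.000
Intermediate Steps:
j(x, N) = 5*x
V = -1/42666 (V = 1/(-43316 + 5*130) = 1/(-43316 + 650) = 1/(-42666) = -1/42666 ≈ -2.3438e-5)
I(q) = 74 + 2*q (I(q) = (74 + q) + q = 74 + 2*q)
I((-32 - 23)/(27 - 49)) - V = (74 + 2*((-32 - 23)/(27 - 49))) - 1*(-1/42666) = (74 + 2*(-55/(-22))) + 1/42666 = (74 + 2*(-55*(-1/22))) + 1/42666 = (74 + 2*(5/2)) + 1/42666 = (74 + 5) + 1/42666 = 79 + 1/42666 = 3370615/42666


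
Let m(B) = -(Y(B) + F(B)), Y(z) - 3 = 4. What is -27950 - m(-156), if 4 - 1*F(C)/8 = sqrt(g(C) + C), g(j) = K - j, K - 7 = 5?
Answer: -27911 - 16*sqrt(3) ≈ -27939.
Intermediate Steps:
K = 12 (K = 7 + 5 = 12)
g(j) = 12 - j
Y(z) = 7 (Y(z) = 3 + 4 = 7)
F(C) = 32 - 16*sqrt(3) (F(C) = 32 - 8*sqrt((12 - C) + C) = 32 - 16*sqrt(3))
m(B) = -39 + 16*sqrt(3) (m(B) = -(7 + (32 - 16*sqrt(3))) = -(39 - 16*sqrt(3)) = -39 + 16*sqrt(3))
-27950 - m(-156) = -27950 - (-39 + 16*sqrt(3)) = -27950 + (39 - 16*sqrt(3)) = -27911 - 16*sqrt(3)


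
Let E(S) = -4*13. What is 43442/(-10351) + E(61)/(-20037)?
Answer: -869909102/207402987 ≈ -4.1943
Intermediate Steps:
E(S) = -52
43442/(-10351) + E(61)/(-20037) = 43442/(-10351) - 52/(-20037) = 43442*(-1/10351) - 52*(-1/20037) = -43442/10351 + 52/20037 = -869909102/207402987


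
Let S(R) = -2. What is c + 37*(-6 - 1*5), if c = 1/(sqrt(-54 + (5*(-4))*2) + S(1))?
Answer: -19944/49 - I*sqrt(94)/98 ≈ -407.02 - 0.098932*I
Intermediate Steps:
c = 1/(-2 + I*sqrt(94)) (c = 1/(sqrt(-54 + (5*(-4))*2) - 2) = 1/(sqrt(-54 - 20*2) - 2) = 1/(sqrt(-54 - 40) - 2) = 1/(sqrt(-94) - 2) = 1/(I*sqrt(94) - 2) = 1/(-2 + I*sqrt(94)) ≈ -0.020408 - 0.098932*I)
c + 37*(-6 - 1*5) = (-1/49 - I*sqrt(94)/98) + 37*(-6 - 1*5) = (-1/49 - I*sqrt(94)/98) + 37*(-6 - 5) = (-1/49 - I*sqrt(94)/98) + 37*(-11) = (-1/49 - I*sqrt(94)/98) - 407 = -19944/49 - I*sqrt(94)/98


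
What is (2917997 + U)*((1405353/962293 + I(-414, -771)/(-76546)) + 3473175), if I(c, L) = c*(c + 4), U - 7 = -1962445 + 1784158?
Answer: 350454877085905322179878/36829839989 ≈ 9.5155e+12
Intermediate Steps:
U = -178280 (U = 7 + (-1962445 + 1784158) = 7 - 178287 = -178280)
I(c, L) = c*(4 + c)
(2917997 + U)*((1405353/962293 + I(-414, -771)/(-76546)) + 3473175) = (2917997 - 178280)*((1405353/962293 - 414*(4 - 414)/(-76546)) + 3473175) = 2739717*((1405353*(1/962293) - 414*(-410)*(-1/76546)) + 3473175) = 2739717*((1405353/962293 + 169740*(-1/76546)) + 3473175) = 2739717*((1405353/962293 - 84870/38273) + 3473175) = 2739717*(-27882731541/36829839989 + 3473175) = 2739717*(127916451621063534/36829839989) = 350454877085905322179878/36829839989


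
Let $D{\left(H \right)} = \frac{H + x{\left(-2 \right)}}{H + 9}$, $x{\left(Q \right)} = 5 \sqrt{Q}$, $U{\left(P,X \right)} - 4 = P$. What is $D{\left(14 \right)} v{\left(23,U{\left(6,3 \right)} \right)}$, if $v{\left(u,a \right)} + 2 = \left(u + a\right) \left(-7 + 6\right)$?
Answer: $- \frac{490}{23} - \frac{175 i \sqrt{2}}{23} \approx -21.304 - 10.76 i$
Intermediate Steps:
$U{\left(P,X \right)} = 4 + P$
$v{\left(u,a \right)} = -2 - a - u$ ($v{\left(u,a \right)} = -2 + \left(u + a\right) \left(-7 + 6\right) = -2 + \left(a + u\right) \left(-1\right) = -2 - \left(a + u\right) = -2 - a - u$)
$D{\left(H \right)} = \frac{H + 5 i \sqrt{2}}{9 + H}$ ($D{\left(H \right)} = \frac{H + 5 \sqrt{-2}}{H + 9} = \frac{H + 5 i \sqrt{2}}{9 + H}$)
$D{\left(14 \right)} v{\left(23,U{\left(6,3 \right)} \right)} = \frac{14 + 5 i \sqrt{2}}{9 + 14} \left(-2 - \left(4 + 6\right) - 23\right) = \frac{14 + 5 i \sqrt{2}}{23} \left(-2 - 10 - 23\right) = \left(\frac{14}{23} + \frac{5 i \sqrt{2}}{23}\right) \left(-35\right) = - \frac{490}{23} - \frac{175 i \sqrt{2}}{23}$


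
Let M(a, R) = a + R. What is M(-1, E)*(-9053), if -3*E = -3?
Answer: 0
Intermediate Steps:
E = 1 (E = -⅓*(-3) = 1)
M(a, R) = R + a
M(-1, E)*(-9053) = (1 - 1)*(-9053) = 0*(-9053) = 0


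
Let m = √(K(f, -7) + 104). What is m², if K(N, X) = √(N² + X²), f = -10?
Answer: 104 + √149 ≈ 116.21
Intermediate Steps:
m = √(104 + √149) (m = √(√((-10)² + (-7)²) + 104) = √(√(100 + 49) + 104) = √(√149 + 104) = √(104 + √149) ≈ 10.780)
m² = (√(104 + √149))² = 104 + √149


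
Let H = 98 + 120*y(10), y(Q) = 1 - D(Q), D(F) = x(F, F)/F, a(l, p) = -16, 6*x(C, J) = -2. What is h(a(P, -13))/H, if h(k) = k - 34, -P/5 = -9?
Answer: -25/111 ≈ -0.22523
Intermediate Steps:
P = 45 (P = -5*(-9) = 45)
x(C, J) = -⅓ (x(C, J) = (⅙)*(-2) = -⅓)
D(F) = -1/(3*F)
y(Q) = 1 + 1/(3*Q) (y(Q) = 1 - (-1)/(3*Q) = 1 + 1/(3*Q))
h(k) = -34 + k
H = 222 (H = 98 + 120*((⅓ + 10)/10) = 98 + 120*((⅒)*(31/3)) = 98 + 120*(31/30) = 98 + 124 = 222)
h(a(P, -13))/H = (-34 - 16)/222 = -50*1/222 = -25/111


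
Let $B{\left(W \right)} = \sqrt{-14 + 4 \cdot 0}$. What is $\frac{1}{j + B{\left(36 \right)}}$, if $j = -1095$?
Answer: $- \frac{1095}{1199039} - \frac{i \sqrt{14}}{1199039} \approx -0.00091323 - 3.1205 \cdot 10^{-6} i$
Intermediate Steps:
$B{\left(W \right)} = i \sqrt{14}$ ($B{\left(W \right)} = \sqrt{-14 + 0} = \sqrt{-14} = i \sqrt{14}$)
$\frac{1}{j + B{\left(36 \right)}} = \frac{1}{-1095 + i \sqrt{14}}$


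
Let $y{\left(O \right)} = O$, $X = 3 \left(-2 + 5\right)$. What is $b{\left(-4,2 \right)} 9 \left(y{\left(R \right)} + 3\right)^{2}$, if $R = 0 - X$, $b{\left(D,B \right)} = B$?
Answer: $648$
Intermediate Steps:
$X = 9$ ($X = 3 \cdot 3 = 9$)
$R = -9$ ($R = 0 - 9 = -9$)
$b{\left(-4,2 \right)} 9 \left(y{\left(R \right)} + 3\right)^{2} = 2 \cdot 9 \left(-9 + 3\right)^{2} = 18 \left(-6\right)^{2} = 18 \cdot 36 = 648$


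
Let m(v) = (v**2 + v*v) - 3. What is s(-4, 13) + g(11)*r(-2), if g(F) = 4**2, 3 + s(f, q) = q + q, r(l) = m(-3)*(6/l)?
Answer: -697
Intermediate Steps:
m(v) = -3 + 2*v**2 (m(v) = (v**2 + v**2) - 3 = 2*v**2 - 3 = -3 + 2*v**2)
r(l) = 90/l (r(l) = (-3 + 2*(-3)**2)*(6/l) = (-3 + 2*9)*(6/l) = (-3 + 18)*(6/l) = 15*(6/l) = 90/l)
s(f, q) = -3 + 2*q (s(f, q) = -3 + (q + q) = -3 + 2*q)
g(F) = 16
s(-4, 13) + g(11)*r(-2) = (-3 + 2*13) + 16*(90/(-2)) = (-3 + 26) + 16*(90*(-1/2)) = 23 + 16*(-45) = 23 - 720 = -697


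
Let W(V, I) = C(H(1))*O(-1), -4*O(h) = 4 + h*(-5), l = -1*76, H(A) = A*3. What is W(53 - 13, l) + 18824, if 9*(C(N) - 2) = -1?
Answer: 75279/4 ≈ 18820.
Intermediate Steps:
H(A) = 3*A
C(N) = 17/9 (C(N) = 2 + (1/9)*(-1) = 2 - 1/9 = 17/9)
l = -76
O(h) = -1 + 5*h/4 (O(h) = -(4 + h*(-5))/4 = -(4 - 5*h)/4 = -1 + 5*h/4)
W(V, I) = -17/4 (W(V, I) = 17*(-1 + (5/4)*(-1))/9 = 17*(-1 - 5/4)/9 = (17/9)*(-9/4) = -17/4)
W(53 - 13, l) + 18824 = -17/4 + 18824 = 75279/4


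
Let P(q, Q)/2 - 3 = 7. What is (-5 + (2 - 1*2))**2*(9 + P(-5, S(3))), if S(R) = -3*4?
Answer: 725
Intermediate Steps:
S(R) = -12
P(q, Q) = 20 (P(q, Q) = 6 + 2*7 = 6 + 14 = 20)
(-5 + (2 - 1*2))**2*(9 + P(-5, S(3))) = (-5 + (2 - 1*2))**2*(9 + 20) = (-5 + (2 - 2))**2*29 = (-5 + 0)**2*29 = (-5)**2*29 = 25*29 = 725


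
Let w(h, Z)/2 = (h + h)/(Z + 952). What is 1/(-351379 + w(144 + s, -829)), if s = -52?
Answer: -123/43219249 ≈ -2.8460e-6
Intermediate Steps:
w(h, Z) = 4*h/(952 + Z) (w(h, Z) = 2*((h + h)/(Z + 952)) = 2*((2*h)/(952 + Z)) = 2*(2*h/(952 + Z)) = 4*h/(952 + Z))
1/(-351379 + w(144 + s, -829)) = 1/(-351379 + 4*(144 - 52)/(952 - 829)) = 1/(-351379 + 4*92/123) = 1/(-351379 + 4*92*(1/123)) = 1/(-351379 + 368/123) = 1/(-43219249/123) = -123/43219249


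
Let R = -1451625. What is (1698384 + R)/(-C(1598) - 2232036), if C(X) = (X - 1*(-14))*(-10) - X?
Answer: -82253/738106 ≈ -0.11144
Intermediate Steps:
C(X) = -140 - 11*X (C(X) = (X + 14)*(-10) - X = (14 + X)*(-10) - X = (-140 - 10*X) - X = -140 - 11*X)
(1698384 + R)/(-C(1598) - 2232036) = (1698384 - 1451625)/(-(-140 - 11*1598) - 2232036) = 246759/(-(-140 - 17578) - 2232036) = 246759/(-1*(-17718) - 2232036) = 246759/(17718 - 2232036) = 246759/(-2214318) = 246759*(-1/2214318) = -82253/738106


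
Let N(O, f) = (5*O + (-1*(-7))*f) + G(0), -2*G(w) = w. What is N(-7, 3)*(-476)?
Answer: 6664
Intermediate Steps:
G(w) = -w/2
N(O, f) = 5*O + 7*f (N(O, f) = (5*O + (-1*(-7))*f) - ½*0 = (5*O + 7*f) + 0 = 5*O + 7*f)
N(-7, 3)*(-476) = (5*(-7) + 7*3)*(-476) = (-35 + 21)*(-476) = -14*(-476) = 6664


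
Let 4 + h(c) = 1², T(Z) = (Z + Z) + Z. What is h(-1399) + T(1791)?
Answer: 5370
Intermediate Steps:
T(Z) = 3*Z (T(Z) = 2*Z + Z = 3*Z)
h(c) = -3 (h(c) = -4 + 1² = -4 + 1 = -3)
h(-1399) + T(1791) = -3 + 3*1791 = -3 + 5373 = 5370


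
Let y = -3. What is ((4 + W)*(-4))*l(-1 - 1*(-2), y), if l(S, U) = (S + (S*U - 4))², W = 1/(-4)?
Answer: -540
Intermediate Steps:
W = -¼ ≈ -0.25000
l(S, U) = (-4 + S + S*U)² (l(S, U) = (S + (-4 + S*U))² = (-4 + S + S*U)²)
((4 + W)*(-4))*l(-1 - 1*(-2), y) = ((4 - ¼)*(-4))*(-4 + (-1 - 1*(-2)) + (-1 - 1*(-2))*(-3))² = ((15/4)*(-4))*(-4 + (-1 + 2) + (-1 + 2)*(-3))² = -15*(-4 + 1 + 1*(-3))² = -15*(-4 + 1 - 3)² = -15*(-6)² = -15*36 = -540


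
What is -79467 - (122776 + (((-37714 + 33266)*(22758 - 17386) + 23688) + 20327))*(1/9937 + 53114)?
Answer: 659127352389624/523 ≈ 1.2603e+12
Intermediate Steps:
-79467 - (122776 + (((-37714 + 33266)*(22758 - 17386) + 23688) + 20327))*(1/9937 + 53114) = -79467 - (122776 + ((-4448*5372 + 23688) + 20327))*(1/9937 + 53114) = -79467 - (122776 + ((-23894656 + 23688) + 20327))*527793819/9937 = -79467 - (122776 + (-23870968 + 20327))*527793819/9937 = -79467 - (122776 - 23850641)*527793819/9937 = -79467 - (-23727865)*527793819/9937 = -79467 - 1*(-659127393950865/523) = -79467 + 659127393950865/523 = 659127352389624/523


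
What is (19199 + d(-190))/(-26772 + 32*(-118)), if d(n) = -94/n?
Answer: -455988/725515 ≈ -0.62850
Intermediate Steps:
(19199 + d(-190))/(-26772 + 32*(-118)) = (19199 - 94/(-190))/(-26772 + 32*(-118)) = (19199 - 94*(-1/190))/(-26772 - 3776) = (19199 + 47/95)/(-30548) = (1823952/95)*(-1/30548) = -455988/725515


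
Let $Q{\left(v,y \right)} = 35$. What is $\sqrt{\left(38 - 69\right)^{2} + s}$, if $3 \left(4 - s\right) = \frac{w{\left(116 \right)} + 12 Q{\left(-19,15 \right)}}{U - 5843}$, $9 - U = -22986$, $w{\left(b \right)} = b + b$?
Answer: $\frac{\sqrt{2495132997}}{1608} \approx 31.064$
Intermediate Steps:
$w{\left(b \right)} = 2 b$
$U = 22995$ ($U = 9 - -22986 = 9 + 22986 = 22995$)
$s = \frac{51293}{12864}$ ($s = 4 - \frac{\left(2 \cdot 116 + 12 \cdot 35\right) \frac{1}{22995 - 5843}}{3} = 4 - \frac{\left(232 + 420\right) \frac{1}{17152}}{3} = 4 - \frac{652 \cdot \frac{1}{17152}}{3} = 4 - \frac{163}{12864} = \frac{51293}{12864} \approx 3.9873$)
$\sqrt{\left(38 - 69\right)^{2} + s} = \sqrt{\left(38 - 69\right)^{2} + \frac{51293}{12864}} = \sqrt{\left(-31\right)^{2} + \frac{51293}{12864}} = \sqrt{961 + \frac{51293}{12864}} = \sqrt{\frac{12413597}{12864}} = \frac{\sqrt{2495132997}}{1608}$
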